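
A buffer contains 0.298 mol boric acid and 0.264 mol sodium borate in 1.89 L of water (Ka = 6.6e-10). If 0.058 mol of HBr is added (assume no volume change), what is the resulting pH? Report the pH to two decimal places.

pH = 8.94

Added H+ converts B(OH)4- to B(OH)3: B(OH)3 → 0.356 mol, B(OH)4- → 0.206 mol.
pKa = −log(6.6 × 10^-10) = 9.180
pH = pKa + log([A⁻]/[HA]) = 9.180 + log(0.206/0.356) = 9.180 -0.238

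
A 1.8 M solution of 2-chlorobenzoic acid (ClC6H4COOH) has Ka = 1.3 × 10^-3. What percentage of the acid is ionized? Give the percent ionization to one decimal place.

2.7%

ClC6H4COOH ⇌ ClC6H4COO- + H+; let x = [H+] at equilibrium.
x ≈ √(Ka·C₀) = √(1.3 × 10^-3 × 1.8) = 4.84 × 10^-2 M
Fraction ionized = 4.84 × 10^-2 / 1.8 = 0.0269 → 2.7%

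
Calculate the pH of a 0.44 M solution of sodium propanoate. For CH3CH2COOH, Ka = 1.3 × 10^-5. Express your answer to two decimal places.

pH = 9.26

CH3CH2COO- is the conjugate base of the weak acid CH3CH2COOH.
Kb = Kw/Ka = 1.0×10^-14 / 1.3 × 10^-5 = 7.69 × 10^-10
Kb = [OH-]²/(0.44 − [OH-]) = 7.69 × 10^-10
Neglecting [OH-] in the denominator: [OH-] = √(7.69 × 10^-10 × 0.44) = 1.84 × 10^-5 M
pOH = −log(1.84 × 10^-5) = 4.74; pH = 14.00 − 4.74 = 9.26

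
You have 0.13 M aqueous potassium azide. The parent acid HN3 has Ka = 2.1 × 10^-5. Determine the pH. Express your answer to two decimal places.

N3- is the conjugate base of the weak acid HN3.
Kb = Kw/Ka = 1.0×10^-14 / 2.1 × 10^-5 = 4.76 × 10^-10
From the ICE table, Kb = x²/(0.13 − x) = 4.76 × 10^-10.
Since Kb ≪ C₀, x ≈ √(Kb·C₀) = 7.87 × 10^-6 M.
Check: 0.0061% ionized — well under 5%, approximation valid.
pOH = −log(7.87 × 10^-6) = 5.10; pH = 14.00 − 5.10 = 8.90

pH = 8.90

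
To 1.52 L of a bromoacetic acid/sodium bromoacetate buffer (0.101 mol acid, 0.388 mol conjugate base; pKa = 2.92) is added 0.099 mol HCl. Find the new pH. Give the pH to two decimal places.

After neutralization: n(BrCH2COOH) = 0.2 mol, n(BrCH2COO-) = 0.289 mol.
pH = pKa + log(n_BrCH2COO-/n_BrCH2COOH) = 2.92 + log(0.289/0.2) = 2.92 + (+0.160)

pH = 3.08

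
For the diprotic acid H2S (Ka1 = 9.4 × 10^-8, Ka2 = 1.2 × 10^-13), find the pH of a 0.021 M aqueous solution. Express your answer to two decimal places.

Ka1 ≫ Ka2, so treat the first dissociation as the only significant source of H+.
Ka1 = x²/(0.021 − x) = 9.4 × 10^-8
x ≈ √(9.4 × 10^-8 × 0.021) = 4.44 × 10^-5 M
pH = −log(4.44 × 10^-5) = 4.35

pH = 4.35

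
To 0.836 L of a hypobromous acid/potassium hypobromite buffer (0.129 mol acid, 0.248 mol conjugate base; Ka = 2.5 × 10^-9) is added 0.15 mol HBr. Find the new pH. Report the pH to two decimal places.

pH = 8.15

Added H+ converts OBr- to HOBr: HOBr → 0.279 mol, OBr- → 0.098 mol.
pKa = −log(2.5 × 10^-9) = 8.602
pH = pKa + log(n_OBr-/n_HOBr) = 8.602 + log(0.098/0.279) = 8.602 + (-0.454)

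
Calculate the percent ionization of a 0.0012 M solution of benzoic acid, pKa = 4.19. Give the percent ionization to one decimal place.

C6H5COOH ⇌ C6H5COO- + H+; let x = [H+] at equilibrium.
Ka = 10^(−4.19) = 6.46 × 10^-5
Solve x² + 6.46e-05x − 7.75e-08 = 0 → x = 2.48 × 10^-4 M
% ionization = x/C₀ × 100% = 2.48 × 10^-4/0.0012 × 100% = 20.7%

20.7%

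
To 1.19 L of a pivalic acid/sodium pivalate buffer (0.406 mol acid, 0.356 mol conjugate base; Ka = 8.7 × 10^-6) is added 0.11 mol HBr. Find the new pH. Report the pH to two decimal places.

After neutralization: n((CH3)3CCOOH) = 0.516 mol, n((CH3)3CCOO-) = 0.246 mol.
pKa = −log(8.7 × 10^-6) = 5.060
pH = pKa + log(n_(CH3)3CCOO-/n_(CH3)3CCOOH) = 5.060 + log(0.246/0.516) = 5.060 + (-0.322)

pH = 4.74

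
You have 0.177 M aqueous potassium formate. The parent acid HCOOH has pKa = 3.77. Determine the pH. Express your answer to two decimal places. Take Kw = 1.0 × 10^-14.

HCOO- is the conjugate base of the weak acid HCOOH.
Ka = 10^(−3.77) = 1.70 × 10^-4
Kb = Kw/Ka = 1.0×10^-14 / 1.70 × 10^-4 = 5.88 × 10^-11
From the ICE table, Kb = [OH-]²/(0.177 − [OH-]) = 5.88 × 10^-11.
Neglecting [OH-] in the denominator: [OH-] = √(5.88 × 10^-11 × 0.177) = 3.23 × 10^-6 M
Check: 0.0018% ionized — well under 5%, approximation valid.
pOH = 5.49, so pH = 14.00 − pOH = 8.51

pH = 8.51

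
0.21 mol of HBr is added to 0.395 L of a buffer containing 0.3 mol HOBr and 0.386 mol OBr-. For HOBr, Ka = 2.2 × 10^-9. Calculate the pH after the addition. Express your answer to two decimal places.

After neutralization: n(HOBr) = 0.51 mol, n(OBr-) = 0.176 mol.
pKa = −log(2.2 × 10^-9) = 8.658
pH = pKa + log([A⁻]/[HA]) = 8.658 + log(0.176/0.51) = 8.658 -0.462

pH = 8.20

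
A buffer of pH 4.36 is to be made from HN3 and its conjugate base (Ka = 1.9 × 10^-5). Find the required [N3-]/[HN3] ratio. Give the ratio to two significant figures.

pKa = -log(1.9 × 10^-5) = 4.721
pH = pKa + log(r) ⇒ log(r) = 4.36 − 4.721 = -0.361
r = [N3-]/[HN3] = 10^(-0.361) = 0.436

ratio = 0.44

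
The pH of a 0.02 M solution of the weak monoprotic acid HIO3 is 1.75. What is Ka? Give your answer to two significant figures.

[H+] = 10^(-1.75) = 1.78 × 10^-2 M
At equilibrium [HA] = 0.02 − 1.78 × 10^-2 = 2.20 × 10^-3 M
Ka = [H+][A-]/[HA] = (1.78 × 10^-2)² / 2.20 × 10^-3 = 1.4 × 10^-1

Ka = 1.4 × 10^-1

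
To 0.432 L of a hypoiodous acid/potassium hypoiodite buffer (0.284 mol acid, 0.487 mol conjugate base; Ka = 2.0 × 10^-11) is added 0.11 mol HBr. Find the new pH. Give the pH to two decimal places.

Added H+ converts OI- to HOI: HOI → 0.394 mol, OI- → 0.377 mol.
pKa = −log(2.0 × 10^-11) = 10.699
pH = pKa + log(n_OI-/n_HOI) = 10.699 + log(0.377/0.394) = 10.699 + (-0.019)

pH = 10.68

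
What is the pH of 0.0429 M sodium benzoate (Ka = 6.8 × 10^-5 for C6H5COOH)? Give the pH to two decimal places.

pH = 8.40

C6H5COO- is the conjugate base of the weak acid C6H5COOH.
Kb = Kw/Ka = 1.0×10^-14 / 6.8 × 10^-5 = 1.47 × 10^-10
Kb = x²/(0.0429 − x) = 1.47 × 10^-10
Since Kb ≪ C₀, x ≈ √(Kb·C₀) = 2.51 × 10^-6 M.
pOH = −log(2.51 × 10^-6) = 5.60; pH = 14.00 − 5.60 = 8.40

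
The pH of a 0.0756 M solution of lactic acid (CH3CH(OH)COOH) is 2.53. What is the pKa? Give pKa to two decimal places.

pKa = 3.92

[H+] = 10^(-2.53) = 2.95 × 10^-3 M
At equilibrium [HA] = 0.0756 − 2.95 × 10^-3 = 7.27 × 10^-2 M
Ka = [H+][A-]/[HA] = (2.95 × 10^-3)² / 7.27 × 10^-2 = 1.20 × 10^-4
pKa = -log(1.20 × 10^-4) = 3.92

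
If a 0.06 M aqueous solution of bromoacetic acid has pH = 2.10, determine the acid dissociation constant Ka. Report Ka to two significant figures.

[H+] = 10^(-2.10) = 7.94 × 10^-3 M
At equilibrium [HA] = 0.06 − 7.94 × 10^-3 = 5.21 × 10^-2 M
Ka = [H+][A-]/[HA] = (7.94 × 10^-3)² / 5.21 × 10^-2 = 1.2 × 10^-3

Ka = 1.2 × 10^-3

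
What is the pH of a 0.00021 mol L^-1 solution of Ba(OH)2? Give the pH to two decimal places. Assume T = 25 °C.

pH = 10.62

Ba(OH)2 is a strong base (each formula unit releases 2 OH-); [OH-] = 0.00042 M.
pOH = -log(0.00042) = 3.38
pH = 14.00 - 3.38 = 10.62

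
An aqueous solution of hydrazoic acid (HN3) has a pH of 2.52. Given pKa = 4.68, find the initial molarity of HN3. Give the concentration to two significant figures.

[H+] = 10^(-2.52) = 3.02 × 10^-3 M = x
Ka = 10^(−4.68) = 2.09 × 10^-5
Ka = x²/(C₀ − x) ⇒ C₀ = x + x²/Ka
C₀ = 3.02 × 10^-3 + (3.02 × 10^-3)²/(2.09 × 10^-5) = 4.39 × 10^-1 M

C₀ = 4.4 × 10^-1 M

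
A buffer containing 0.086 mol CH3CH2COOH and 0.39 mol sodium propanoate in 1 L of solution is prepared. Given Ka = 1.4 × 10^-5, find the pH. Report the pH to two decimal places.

pH = 5.51

pKa = −log(1.4 × 10^-5) = 4.854
Henderson–Hasselbalch: pH = pKa + log([CH3CH2COO-]/[CH3CH2COOH]) = 4.854 + log(0.39/0.086)
pH = 4.854 + (+0.657) = 5.51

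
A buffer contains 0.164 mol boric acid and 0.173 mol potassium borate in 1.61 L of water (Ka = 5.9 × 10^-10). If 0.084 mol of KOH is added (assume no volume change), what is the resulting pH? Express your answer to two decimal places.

pH = 9.74

OH- converts B(OH)3 to B(OH)4-: B(OH)3 → 0.08 mol, B(OH)4- → 0.257 mol.
pKa = −log(5.9 × 10^-10) = 9.229
pH = pKa + log([A⁻]/[HA]) = 9.229 + log(0.257/0.08) = 9.229 +0.507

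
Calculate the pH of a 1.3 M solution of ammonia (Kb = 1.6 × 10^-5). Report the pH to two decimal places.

NH3 + H2O ⇌ NH4+ + OH-
Kb = [OH-]²/(1.3 − [OH-]) = 1.6 × 10^-5
Assume [OH-] ≪ 1.3: [OH-] ≈ √(1.6 × 10^-5 × 1.3) = 4.56 × 10^-3 M
pOH = 2.34, so pH = 14.00 − pOH = 11.66

pH = 11.66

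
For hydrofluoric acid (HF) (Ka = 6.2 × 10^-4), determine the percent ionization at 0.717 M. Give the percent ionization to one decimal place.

HF ⇌ F- + H+; let x = [H+] at equilibrium.
x ≈ √(Ka·C₀) = √(6.2 × 10^-4 × 0.717) = 2.11 × 10^-2 M
% ionization = x/C₀ × 100% = 2.11 × 10^-2/0.717 × 100% = 2.9%

2.9%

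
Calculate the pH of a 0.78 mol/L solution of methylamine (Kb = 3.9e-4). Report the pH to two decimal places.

CH3NH2 + H2O ⇌ CH3NH3+ + OH-
Kb = [OH-]²/(0.78 − [OH-]) = 3.9 × 10^-4
Neglecting [OH-] in the denominator: [OH-] = √(3.9 × 10^-4 × 0.78) = 1.74 × 10^-2 M
([OH-]/C₀ = 2.2% < 5%, so the approximation holds.)
pOH = 1.76, so pH = 14.00 − pOH = 12.24

pH = 12.24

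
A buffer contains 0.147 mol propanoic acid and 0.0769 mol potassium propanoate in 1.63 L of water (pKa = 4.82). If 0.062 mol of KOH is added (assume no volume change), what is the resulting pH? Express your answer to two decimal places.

After neutralization: n(CH3CH2COOH) = 0.085 mol, n(CH3CH2COO-) = 0.139 mol.
pH = pKa + log(n_CH3CH2COO-/n_CH3CH2COOH) = 4.82 + log(0.139/0.085) = 4.82 + (+0.214)

pH = 5.03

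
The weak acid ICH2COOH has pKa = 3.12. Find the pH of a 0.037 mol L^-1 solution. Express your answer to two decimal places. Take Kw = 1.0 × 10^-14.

pH = 2.31

ICH2COOH ⇌ ICH2COO- + H+
Ka = 10^(−3.12) = 7.59 × 10^-4
From the ICE table, Ka = [H+]²/(0.037 − [H+]) = 7.59 × 10^-4.
[H+] is not negligible relative to C₀; solve [H+]² + 0.000759·[H+] − 2.81e-05 = 0.
[H+] = [−0.000759 + √(0.000759² + 0.000112)]/2 = 4.93 × 10^-3 M
pH = −log[H+] = −log(4.93 × 10^-3) = 2.31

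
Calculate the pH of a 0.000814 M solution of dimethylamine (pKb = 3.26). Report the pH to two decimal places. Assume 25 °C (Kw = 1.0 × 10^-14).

(CH3)2NH + H2O ⇌ (CH3)2NH2+ + OH-
Kb = 10^(−3.26) = 5.50 × 10^-4
Kb = [OH-]²/(0.000814 − [OH-]) = 5.50 × 10^-4
[OH-] is not negligible relative to C₀; solve [OH-]² + 0.00055·[OH-] − 4.48e-07 = 0.
[OH-] = (−Kb + √(Kb² + 4·Kb·C₀))/2 = 4.48 × 10^-4 M
pOH = −log(4.48 × 10^-4) = 3.35; pH = 14.00 − 3.35 = 10.65

pH = 10.65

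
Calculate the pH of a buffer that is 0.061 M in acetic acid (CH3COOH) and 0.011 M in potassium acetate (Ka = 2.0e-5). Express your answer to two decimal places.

pH = 3.96

pKa = −log(2.0 × 10^-5) = 4.699
pH = pKa + log([A⁻]/[HA]) = 4.699 + log(0.011/0.061)
pH = 4.699 + (-0.744) = 3.96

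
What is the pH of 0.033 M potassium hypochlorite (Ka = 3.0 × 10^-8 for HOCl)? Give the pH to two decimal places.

pH = 10.02

OCl- is the conjugate base of the weak acid HOCl.
Kb = Kw/Ka = 1.0×10^-14 / 3.0 × 10^-8 = 3.33 × 10^-7
Kb = x²/(0.033 − x) = 3.33 × 10^-7
Assume x ≪ 0.033: x ≈ √(3.33 × 10^-7 × 0.033) = 1.05 × 10^-4 M
pOH = −log(1.05 × 10^-4) = 3.98; pH = 14.00 − 3.98 = 10.02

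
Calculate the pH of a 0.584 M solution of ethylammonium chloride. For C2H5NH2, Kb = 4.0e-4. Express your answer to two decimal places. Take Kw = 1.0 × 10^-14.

C2H5NH3+ is the conjugate acid of the weak base C2H5NH2.
Ka = Kw/Kb = 1.0×10^-14 / 4.0 × 10^-4 = 2.50 × 10^-11
Ka = x²/(0.584 − x) = 2.50 × 10^-11
Assume x ≪ 0.584: x ≈ √(2.50 × 10^-11 × 0.584) = 3.82 × 10^-6 M
pH = −log[H+] = −log(3.82 × 10^-6) = 5.42

pH = 5.42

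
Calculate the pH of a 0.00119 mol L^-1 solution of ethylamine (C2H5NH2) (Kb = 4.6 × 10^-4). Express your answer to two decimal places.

pH = 10.74

C2H5NH2 + H2O ⇌ C2H5NH3+ + OH-
Let x = [OH-] at equilibrium. Kb = x²/(0.00119 − x).
x is not negligible relative to C₀; solve x² + 0.00046·x − 5.47e-07 = 0.
x = [−0.00046 + √(0.00046² + 2.19e-06)]/2 = 5.45 × 10^-4 M
pOH = 3.26, so pH = 14.00 − pOH = 10.74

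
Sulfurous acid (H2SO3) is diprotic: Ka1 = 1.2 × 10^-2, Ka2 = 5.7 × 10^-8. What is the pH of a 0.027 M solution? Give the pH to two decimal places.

Ka1 ≫ Ka2, so treat the first dissociation as the only significant source of H+.
Ka1 = x²/(0.027 − x) = 1.2 × 10^-2
Solving the quadratic: x = (−Ka1 + √(Ka1² + 4·Ka1·C₀))/2 = 1.30 × 10^-2 M
pH = −log(1.30 × 10^-2) = 1.89

pH = 1.89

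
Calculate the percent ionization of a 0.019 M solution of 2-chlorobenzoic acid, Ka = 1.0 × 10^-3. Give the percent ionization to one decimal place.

20.5%

ClC6H4COOH ⇌ ClC6H4COO- + H+; let x = [H+] at equilibrium.
Ka = x²/(C₀ − x); solving the quadratic gives x = 3.89 × 10^-3 M.
% ionization = x/C₀ × 100% = 3.89 × 10^-3/0.019 × 100% = 20.5%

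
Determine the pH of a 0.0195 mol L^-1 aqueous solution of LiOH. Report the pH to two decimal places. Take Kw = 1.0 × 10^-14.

pH = 12.29

LiOH is a strong base; [OH-] = 0.0195 M.
pOH = -log(0.0195) = 1.71
pH = 14.00 - 1.71 = 12.29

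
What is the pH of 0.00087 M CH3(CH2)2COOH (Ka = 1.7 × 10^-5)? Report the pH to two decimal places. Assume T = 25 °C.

pH = 3.95

CH3(CH2)2COOH ⇌ CH3(CH2)2COO- + H+
From the ICE table, Ka = [H+]²/(0.00087 − [H+]) = 1.7 × 10^-5.
[H+] is not negligible relative to C₀; solve [H+]² + 1.7e-05·[H+] − 1.48e-08 = 0.
[H+] = [−1.7e-05 + √(1.7e-05² + 5.92e-08)]/2 = 1.13 × 10^-4 M
pH = −log(1.13 × 10^-4) = 3.95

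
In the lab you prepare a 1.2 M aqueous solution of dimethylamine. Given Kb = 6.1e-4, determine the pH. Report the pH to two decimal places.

pH = 12.43

(CH3)2NH + H2O ⇌ (CH3)2NH2+ + OH-
Kb = [OH-]²/(1.2 − [OH-]) = 6.1 × 10^-4
Assume [OH-] ≪ 1.2: [OH-] ≈ √(6.1 × 10^-4 × 1.2) = 2.71 × 10^-2 M
Check: 2.3% ionized — well under 5%, approximation valid.
pOH = 1.57, so pH = 14.00 − pOH = 12.43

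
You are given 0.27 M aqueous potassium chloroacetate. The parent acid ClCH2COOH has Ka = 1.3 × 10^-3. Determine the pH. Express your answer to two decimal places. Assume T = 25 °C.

pH = 8.16

ClCH2COO- is the conjugate base of the weak acid ClCH2COOH.
Kb = Kw/Ka = 1.0×10^-14 / 1.3 × 10^-3 = 7.69 × 10^-12
From the ICE table, Kb = [OH-]²/(0.27 − [OH-]) = 7.69 × 10^-12.
Neglecting [OH-] in the denominator: [OH-] = √(7.69 × 10^-12 × 0.27) = 1.44 × 10^-6 M
([OH-]/C₀ = 0.00053% < 5%, so the approximation holds.)
pOH = 5.84, so pH = 14.00 − pOH = 8.16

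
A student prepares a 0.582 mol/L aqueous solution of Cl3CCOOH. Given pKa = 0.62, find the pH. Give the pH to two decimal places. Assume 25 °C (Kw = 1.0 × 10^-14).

pH = 0.56

Cl3CCOOH ⇌ Cl3CCOO- + H+
Ka = 10^(−0.62) = 2.40 × 10^-1
From the ICE table, Ka = x²/(0.582 − x) = 2.40 × 10^-1.
Here C₀/Ka ≈ 2.42, so the small-x approximation fails. Use the quadratic:
x = [−0.24 + √(0.24² + 0.559)]/2 = 2.73 × 10^-1 M
pH = −log(2.73 × 10^-1) = 0.56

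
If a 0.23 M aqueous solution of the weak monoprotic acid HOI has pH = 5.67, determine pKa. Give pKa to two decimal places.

[H+] = 10^(-5.67) = 2.14 × 10^-6 M
At equilibrium [HA] = 0.23 − 2.14 × 10^-6 = 2.30 × 10^-1 M
Ka = [H+][A-]/[HA] = (2.14 × 10^-6)² / 2.30 × 10^-1 = 1.99 × 10^-11
pKa = -log(1.99 × 10^-11) = 10.70

pKa = 10.70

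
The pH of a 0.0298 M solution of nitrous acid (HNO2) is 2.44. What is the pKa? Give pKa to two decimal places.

[H+] = 10^(-2.44) = 3.63 × 10^-3 M
At equilibrium [HA] = 0.0298 − 3.63 × 10^-3 = 2.62 × 10^-2 M
Ka = [H+][A-]/[HA] = (3.63 × 10^-3)² / 2.62 × 10^-2 = 5.03 × 10^-4
pKa = -log(5.03 × 10^-4) = 3.30

pKa = 3.30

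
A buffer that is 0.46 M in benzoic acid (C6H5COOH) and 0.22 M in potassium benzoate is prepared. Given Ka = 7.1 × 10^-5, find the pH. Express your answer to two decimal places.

pH = 3.83

pKa = −log(7.1 × 10^-5) = 4.149
Henderson–Hasselbalch: pH = pKa + log([C6H5COO-]/[C6H5COOH]) = 4.149 + log(0.22/0.46)
pH = 4.149 + (-0.320) = 3.83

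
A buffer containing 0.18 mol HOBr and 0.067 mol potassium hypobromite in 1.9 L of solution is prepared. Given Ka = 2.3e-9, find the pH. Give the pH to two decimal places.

pKa = −log(2.3 × 10^-9) = 8.638
Henderson–Hasselbalch: pH = pKa + log([OBr-]/[HOBr]) = 8.638 + log(0.067/0.18)
pH = 8.638 + (-0.429) = 8.21

pH = 8.21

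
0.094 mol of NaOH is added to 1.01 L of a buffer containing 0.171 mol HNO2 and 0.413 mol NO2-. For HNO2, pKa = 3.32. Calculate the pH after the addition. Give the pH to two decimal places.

After neutralization: n(HNO2) = 0.077 mol, n(NO2-) = 0.507 mol.
pH = pKa + log(n_NO2-/n_HNO2) = 3.32 + log(0.507/0.077) = 3.32 + (+0.819)

pH = 4.14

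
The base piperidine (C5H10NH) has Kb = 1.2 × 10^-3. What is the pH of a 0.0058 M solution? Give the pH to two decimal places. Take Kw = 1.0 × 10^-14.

pH = 11.32

C5H10NH + H2O ⇌ C5H10NH2+ + OH-
Let x = [OH-] at equilibrium. Kb = x²/(0.0058 − x).
Here C₀/Kb ≈ 4.83, so the small-x approximation fails. Use the quadratic:
x = (−Kb + √(Kb² + 4·Kb·C₀))/2 = 2.11 × 10^-3 M
pOH = 2.68, so pH = 14.00 − pOH = 11.32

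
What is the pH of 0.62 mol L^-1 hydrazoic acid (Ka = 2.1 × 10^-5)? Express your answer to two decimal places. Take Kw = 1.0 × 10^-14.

HN3 ⇌ N3- + H+
Ka = x²/(0.62 − x) = 2.1 × 10^-5
Neglecting x in the denominator: x = √(2.1 × 10^-5 × 0.62) = 3.61 × 10^-3 M
(x/C₀ = 0.58% < 5%, so the approximation holds.)
pH = −log[H+] = −log(3.61 × 10^-3) = 2.44

pH = 2.44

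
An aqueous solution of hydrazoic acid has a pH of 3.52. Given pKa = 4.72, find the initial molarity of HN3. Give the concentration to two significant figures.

C₀ = 5.1 × 10^-3 M

[H+] = 10^(-3.52) = 3.02 × 10^-4 M = x
Ka = 10^(−4.72) = 1.91 × 10^-5
Ka = x²/(C₀ − x) ⇒ C₀ = x + x²/Ka
C₀ = 3.02 × 10^-4 + (3.02 × 10^-4)²/(1.91 × 10^-5) = 5.08 × 10^-3 M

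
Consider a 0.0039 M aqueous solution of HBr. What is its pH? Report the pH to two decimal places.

HBr is a strong acid and dissociates completely, so [H+] = 0.0039 M.
pH = -log(0.0039) = 2.41

pH = 2.41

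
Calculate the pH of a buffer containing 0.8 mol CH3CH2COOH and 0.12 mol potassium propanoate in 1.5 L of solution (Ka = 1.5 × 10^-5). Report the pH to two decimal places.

pH = 4.00

pKa = −log(1.5 × 10^-5) = 4.824
pH = pKa + log([A⁻]/[HA]) = 4.824 + log(0.12/0.8)
pH = 4.824 + (-0.824) = 4.00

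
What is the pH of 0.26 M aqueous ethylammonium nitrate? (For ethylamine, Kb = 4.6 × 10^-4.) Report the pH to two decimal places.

pH = 5.62

C2H5NH3+ is the conjugate acid of the weak base C2H5NH2.
Ka = Kw/Kb = 1.0×10^-14 / 4.6 × 10^-4 = 2.17 × 10^-11
Ka = [H+]²/(0.26 − [H+]) = 2.17 × 10^-11
Since Ka ≪ C₀, [H+] ≈ √(Ka·C₀) = 2.38 × 10^-6 M.
Check: 0.00091% ionized — well under 5%, approximation valid.
pH = −log[H+] = −log(2.38 × 10^-6) = 5.62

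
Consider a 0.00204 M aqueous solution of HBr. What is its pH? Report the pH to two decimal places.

HBr is a strong acid and dissociates completely, so [H+] = 0.00204 M.
pH = -log(0.00204) = 2.69

pH = 2.69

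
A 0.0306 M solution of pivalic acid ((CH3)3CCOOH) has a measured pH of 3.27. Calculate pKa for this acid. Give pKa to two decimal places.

pKa = 5.02

[H+] = 10^(-3.27) = 5.37 × 10^-4 M
At equilibrium [HA] = 0.0306 − 5.37 × 10^-4 = 3.01 × 10^-2 M
Ka = [H+][A-]/[HA] = (5.37 × 10^-4)² / 3.01 × 10^-2 = 9.58 × 10^-6
pKa = -log(9.58 × 10^-6) = 5.02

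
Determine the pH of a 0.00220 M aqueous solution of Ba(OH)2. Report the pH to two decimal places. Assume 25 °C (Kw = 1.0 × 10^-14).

pH = 11.64

Ba(OH)2 is a strong base (each formula unit releases 2 OH-); [OH-] = 0.0044 M.
pOH = -log(0.0044) = 2.36
pH = 14.00 - 2.36 = 11.64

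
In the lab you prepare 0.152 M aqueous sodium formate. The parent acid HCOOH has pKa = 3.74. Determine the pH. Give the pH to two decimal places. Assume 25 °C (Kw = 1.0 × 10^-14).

pH = 8.46

HCOO- is the conjugate base of the weak acid HCOOH.
Ka = 10^(−3.74) = 1.82 × 10^-4
Kb = Kw/Ka = 1.0×10^-14 / 1.82 × 10^-4 = 5.49 × 10^-11
From the ICE table, Kb = [OH-]²/(0.152 − [OH-]) = 5.49 × 10^-11.
Since Kb ≪ C₀, [OH-] ≈ √(Kb·C₀) = 2.89 × 10^-6 M.
([OH-]/C₀ = 0.0019% < 5%, so the approximation holds.)
pOH = 5.54, so pH = 14.00 − pOH = 8.46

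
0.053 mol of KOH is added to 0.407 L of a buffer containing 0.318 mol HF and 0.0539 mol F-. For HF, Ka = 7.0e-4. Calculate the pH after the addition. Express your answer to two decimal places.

OH- converts HF to F-: HF → 0.265 mol, F- → 0.107 mol.
pKa = −log(7.0 × 10^-4) = 3.155
pH = pKa + log([A⁻]/[HA]) = 3.155 + log(0.107/0.265) = 3.155 -0.394

pH = 2.76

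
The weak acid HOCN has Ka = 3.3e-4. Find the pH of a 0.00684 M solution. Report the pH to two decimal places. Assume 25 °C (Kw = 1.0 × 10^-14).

pH = 2.87

HOCN ⇌ OCN- + H+
Let x = [H+] at equilibrium. Ka = x²/(0.00684 − x).
Here C₀/Ka ≈ 20.7, so the small-x approximation fails. Use the quadratic:
x = (−Ka + √(Ka² + 4·Ka·C₀))/2 = 1.35 × 10^-3 M
pH = −log[H+] = −log(1.35 × 10^-3) = 2.87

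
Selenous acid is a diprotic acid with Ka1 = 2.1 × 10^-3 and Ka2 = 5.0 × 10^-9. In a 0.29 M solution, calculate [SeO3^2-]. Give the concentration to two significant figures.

First ionization gives [H+] ≈ [HSeO3-] = 2.37 × 10^-2 M.
Second step: Ka2 = [H+][SeO3^2-]/[HSeO3-] ≈ [SeO3^2-] (since [H+] ≈ [HSeO3-]).
So [SeO3^2-] ≈ Ka2.

5.0 × 10^-9 M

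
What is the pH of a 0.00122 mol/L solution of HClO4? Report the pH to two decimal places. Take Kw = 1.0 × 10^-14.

HClO4 is a strong acid and dissociates completely, so [H+] = 0.00122 M.
pH = -log(0.00122) = 2.91

pH = 2.91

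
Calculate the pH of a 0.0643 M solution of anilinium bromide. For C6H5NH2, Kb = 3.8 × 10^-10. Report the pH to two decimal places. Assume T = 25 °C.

C6H5NH3+ is the conjugate acid of the weak base C6H5NH2.
Ka = Kw/Kb = 1.0×10^-14 / 3.8 × 10^-10 = 2.63 × 10^-5
Ka = [H+]²/(0.0643 − [H+]) = 2.63 × 10^-5
Since Ka ≪ C₀, [H+] ≈ √(Ka·C₀) = 1.30 × 10^-3 M.
([H+]/C₀ = 2% < 5%, so the approximation holds.)
pH = −log[H+] = −log(1.30 × 10^-3) = 2.89

pH = 2.89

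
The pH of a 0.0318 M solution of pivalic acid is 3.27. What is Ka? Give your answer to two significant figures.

[H+] = 10^(-3.27) = 5.37 × 10^-4 M
At equilibrium [HA] = 0.0318 − 5.37 × 10^-4 = 3.13 × 10^-2 M
Ka = [H+][A-]/[HA] = (5.37 × 10^-4)² / 3.13 × 10^-2 = 9.2 × 10^-6

Ka = 9.2 × 10^-6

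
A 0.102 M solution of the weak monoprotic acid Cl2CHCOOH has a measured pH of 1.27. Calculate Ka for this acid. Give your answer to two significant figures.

[H+] = 10^(-1.27) = 5.37 × 10^-2 M
At equilibrium [HA] = 0.102 − 5.37 × 10^-2 = 4.83 × 10^-2 M
Ka = [H+][A-]/[HA] = (5.37 × 10^-2)² / 4.83 × 10^-2 = 6.0 × 10^-2

Ka = 6.0 × 10^-2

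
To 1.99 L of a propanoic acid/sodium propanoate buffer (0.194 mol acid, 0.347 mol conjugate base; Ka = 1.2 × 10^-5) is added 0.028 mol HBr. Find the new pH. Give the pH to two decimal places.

After neutralization: n(CH3CH2COOH) = 0.222 mol, n(CH3CH2COO-) = 0.319 mol.
pKa = −log(1.2 × 10^-5) = 4.921
pH = pKa + log([A⁻]/[HA]) = 4.921 + log(0.319/0.222) = 4.921 +0.157

pH = 5.08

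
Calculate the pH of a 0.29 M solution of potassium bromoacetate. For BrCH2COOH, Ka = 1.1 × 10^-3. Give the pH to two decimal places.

pH = 8.21

BrCH2COO- is the conjugate base of the weak acid BrCH2COOH.
Kb = Kw/Ka = 1.0×10^-14 / 1.1 × 10^-3 = 9.09 × 10^-12
Let x = [OH-] at equilibrium. Kb = x²/(0.29 − x).
Since Kb ≪ C₀, x ≈ √(Kb·C₀) = 1.62 × 10^-6 M.
pOH = −log(1.62 × 10^-6) = 5.79; pH = 14.00 − 5.79 = 8.21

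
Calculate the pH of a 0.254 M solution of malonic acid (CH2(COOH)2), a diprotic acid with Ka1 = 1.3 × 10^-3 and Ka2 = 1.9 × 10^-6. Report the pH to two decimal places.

pH = 1.76

Ka1 ≫ Ka2, so treat the first dissociation as the only significant source of H+.
Ka1 = x²/(0.254 − x) = 1.3 × 10^-3
Solving the quadratic: x = (−Ka1 + √(Ka1² + 4·Ka1·C₀))/2 = 1.75 × 10^-2 M
pH = −log(1.75 × 10^-2) = 1.76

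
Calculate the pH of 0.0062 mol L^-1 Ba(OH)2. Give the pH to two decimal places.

pH = 12.09

Ba(OH)2 is a strong base (each formula unit releases 2 OH-); [OH-] = 0.0124 M.
pOH = -log(0.0124) = 1.91
pH = 14.00 - 1.91 = 12.09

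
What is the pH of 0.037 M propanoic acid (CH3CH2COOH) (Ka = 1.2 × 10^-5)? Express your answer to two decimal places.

pH = 3.18

CH3CH2COOH ⇌ CH3CH2COO- + H+
Ka = [H+]²/(0.037 − [H+]) = 1.2 × 10^-5
Assume [H+] ≪ 0.037: [H+] ≈ √(1.2 × 10^-5 × 0.037) = 6.66 × 10^-4 M
([H+]/C₀ = 1.8% < 5%, so the approximation holds.)
pH = −log[H+] = −log(6.66 × 10^-4) = 3.18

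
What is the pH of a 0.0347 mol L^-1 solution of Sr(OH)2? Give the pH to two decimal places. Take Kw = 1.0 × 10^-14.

pH = 12.84

Sr(OH)2 is a strong base (each formula unit releases 2 OH-); [OH-] = 0.0694 M.
pOH = -log(0.0694) = 1.16
pH = 14.00 - 1.16 = 12.84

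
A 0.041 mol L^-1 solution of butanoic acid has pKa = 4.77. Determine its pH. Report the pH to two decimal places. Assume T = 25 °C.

CH3(CH2)2COOH ⇌ CH3(CH2)2COO- + H+
Ka = 10^(−4.77) = 1.70 × 10^-5
Ka = x²/(0.041 − x) = 1.70 × 10^-5
Neglecting x in the denominator: x = √(1.70 × 10^-5 × 0.041) = 8.35 × 10^-4 M
(x/C₀ = 2% < 5%, so the approximation holds.)
pH = −log(8.35 × 10^-4) = 3.08

pH = 3.08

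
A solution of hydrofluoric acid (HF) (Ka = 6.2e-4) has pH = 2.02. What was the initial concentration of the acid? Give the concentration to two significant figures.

[H+] = 10^(-2.02) = 9.55 × 10^-3 M = x
Ka = x²/(C₀ − x) ⇒ C₀ = x + x²/Ka
C₀ = 9.55 × 10^-3 + (9.55 × 10^-3)²/(6.2 × 10^-4) = 1.57 × 10^-1 M

C₀ = 1.6 × 10^-1 M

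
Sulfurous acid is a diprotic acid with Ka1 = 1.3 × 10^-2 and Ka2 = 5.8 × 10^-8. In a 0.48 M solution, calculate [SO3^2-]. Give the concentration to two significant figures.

5.8 × 10^-8 M

First ionization gives [H+] ≈ [HSO3-] = 7.28 × 10^-2 M.
Second step: Ka2 = [H+][SO3^2-]/[HSO3-] ≈ [SO3^2-] (since [H+] ≈ [HSO3-]).
So [SO3^2-] ≈ Ka2.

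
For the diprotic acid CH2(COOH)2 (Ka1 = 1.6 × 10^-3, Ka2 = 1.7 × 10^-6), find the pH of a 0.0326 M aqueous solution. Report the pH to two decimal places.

pH = 2.19

Ka1 ≫ Ka2, so treat the first dissociation as the only significant source of H+.
Ka1 = x²/(0.0326 − x) = 1.6 × 10^-3
Solving the quadratic: x = (−Ka1 + √(Ka1² + 4·Ka1·C₀))/2 = 6.47 × 10^-3 M
pH = −log(6.47 × 10^-3) = 2.19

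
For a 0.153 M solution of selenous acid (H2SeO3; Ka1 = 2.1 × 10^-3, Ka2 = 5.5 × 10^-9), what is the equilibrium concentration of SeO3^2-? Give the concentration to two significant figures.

First ionization gives [H+] ≈ [HSeO3-] = 1.69 × 10^-2 M.
Second step: Ka2 = [H+][SeO3^2-]/[HSeO3-] ≈ [SeO3^2-] (since [H+] ≈ [HSeO3-]).
So [SeO3^2-] ≈ Ka2.

5.5 × 10^-9 M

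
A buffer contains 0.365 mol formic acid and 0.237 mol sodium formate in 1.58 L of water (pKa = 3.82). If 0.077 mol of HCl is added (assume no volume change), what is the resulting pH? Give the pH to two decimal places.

After neutralization: n(HCOOH) = 0.442 mol, n(HCOO-) = 0.16 mol.
pH = pKa + log([A⁻]/[HA]) = 3.82 + log(0.16/0.442) = 3.82 -0.441

pH = 3.38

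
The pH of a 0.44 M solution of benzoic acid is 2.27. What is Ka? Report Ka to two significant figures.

[H+] = 10^(-2.27) = 5.37 × 10^-3 M
At equilibrium [HA] = 0.44 − 5.37 × 10^-3 = 4.35 × 10^-1 M
Ka = [H+][A-]/[HA] = (5.37 × 10^-3)² / 4.35 × 10^-1 = 6.6 × 10^-5

Ka = 6.6 × 10^-5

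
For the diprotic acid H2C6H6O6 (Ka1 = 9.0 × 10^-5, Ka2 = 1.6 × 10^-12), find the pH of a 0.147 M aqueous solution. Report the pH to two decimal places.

pH = 2.44

Since Ka1 ≫ Ka2, the first ionization dominates [H+].
Ka1 = x²/(0.147 − x) = 9.0 × 10^-5
x ≈ √(9.0 × 10^-5 × 0.147) = 3.64 × 10^-3 M
pH = −log(3.64 × 10^-3) = 2.44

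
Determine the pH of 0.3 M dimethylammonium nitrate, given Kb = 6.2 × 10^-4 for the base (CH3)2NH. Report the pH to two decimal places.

pH = 5.66

(CH3)2NH2+ is the conjugate acid of the weak base (CH3)2NH.
Ka = Kw/Kb = 1.0×10^-14 / 6.2 × 10^-4 = 1.61 × 10^-11
Ka = [H+]²/(0.3 − [H+]) = 1.61 × 10^-11
Neglecting [H+] in the denominator: [H+] = √(1.61 × 10^-11 × 0.3) = 2.20 × 10^-6 M
pH = −log(2.20 × 10^-6) = 5.66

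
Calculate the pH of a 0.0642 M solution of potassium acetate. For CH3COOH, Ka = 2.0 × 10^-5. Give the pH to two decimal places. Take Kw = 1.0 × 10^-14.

CH3COO- is the conjugate base of the weak acid CH3COOH.
Kb = Kw/Ka = 1.0×10^-14 / 2.0 × 10^-5 = 5.00 × 10^-10
From the ICE table, Kb = x²/(0.0642 − x) = 5.00 × 10^-10.
Neglecting x in the denominator: x = √(5.00 × 10^-10 × 0.0642) = 5.67 × 10^-6 M
(x/C₀ = 0.0088% < 5%, so the approximation holds.)
pOH = −log(5.67 × 10^-6) = 5.25; pH = 14.00 − 5.25 = 8.75

pH = 8.75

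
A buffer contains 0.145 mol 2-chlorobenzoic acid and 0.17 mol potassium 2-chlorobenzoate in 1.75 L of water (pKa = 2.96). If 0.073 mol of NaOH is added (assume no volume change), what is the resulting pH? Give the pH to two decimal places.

pH = 3.49

OH- converts ClC6H4COOH to ClC6H4COO-: ClC6H4COOH → 0.072 mol, ClC6H4COO- → 0.243 mol.
pH = pKa + log([A⁻]/[HA]) = 2.96 + log(0.243/0.072) = 2.96 +0.528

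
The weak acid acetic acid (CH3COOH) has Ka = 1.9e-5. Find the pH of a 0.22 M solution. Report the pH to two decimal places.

CH3COOH ⇌ CH3COO- + H+
Ka = [H+]²/(0.22 − [H+]) = 1.9 × 10^-5
Since Ka ≪ C₀, [H+] ≈ √(Ka·C₀) = 2.04 × 10^-3 M.
([H+]/C₀ = 0.93% < 5%, so the approximation holds.)
pH = −log[H+] = −log(2.04 × 10^-3) = 2.69

pH = 2.69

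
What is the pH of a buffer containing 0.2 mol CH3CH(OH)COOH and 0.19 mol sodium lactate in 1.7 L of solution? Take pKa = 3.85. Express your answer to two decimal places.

pH = pKa + log([A⁻]/[HA]) = 3.85 + log(0.19/0.2)
pH = 3.85 + (-0.022) = 3.83

pH = 3.83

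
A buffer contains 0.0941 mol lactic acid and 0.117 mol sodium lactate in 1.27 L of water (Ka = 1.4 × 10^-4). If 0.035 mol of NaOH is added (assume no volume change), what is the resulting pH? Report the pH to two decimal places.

pH = 4.26

OH- converts CH3CH(OH)COOH to CH3CH(OH)COO-: CH3CH(OH)COOH → 0.0591 mol, CH3CH(OH)COO- → 0.152 mol.
pKa = −log(1.4 × 10^-4) = 3.854
Henderson–Hasselbalch with mole ratio 0.152/0.0591: pH = 3.854 + (+0.410)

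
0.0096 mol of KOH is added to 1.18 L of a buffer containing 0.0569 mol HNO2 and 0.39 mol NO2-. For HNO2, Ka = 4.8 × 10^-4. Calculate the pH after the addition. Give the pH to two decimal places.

OH- converts HNO2 to NO2-: HNO2 → 0.0473 mol, NO2- → 0.4 mol.
pKa = −log(4.8 × 10^-4) = 3.319
Henderson–Hasselbalch with mole ratio 0.4/0.0473: pH = 3.319 + (+0.927)

pH = 4.25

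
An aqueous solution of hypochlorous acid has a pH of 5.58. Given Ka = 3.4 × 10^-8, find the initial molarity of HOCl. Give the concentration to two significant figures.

[H+] = 10^(-5.58) = 2.63 × 10^-6 M = x
Ka = x²/(C₀ − x) ⇒ C₀ = x + x²/Ka
C₀ = 2.63 × 10^-6 + (2.63 × 10^-6)²/(3.4 × 10^-8) = 2.06 × 10^-4 M

C₀ = 2.1 × 10^-4 M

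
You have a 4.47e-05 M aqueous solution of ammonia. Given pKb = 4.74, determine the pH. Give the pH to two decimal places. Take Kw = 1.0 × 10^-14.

pH = 9.32

NH3 + H2O ⇌ NH4+ + OH-
Kb = 10^(−4.74) = 1.82 × 10^-5
Kb = [OH-]²/(4.47e-05 − [OH-]) = 1.82 × 10^-5
The 5% rule fails; solving [OH-]² + Kb·[OH-] − Kb·C₀ = 0 exactly:
[OH-] = [−1.82e-05 + √(1.82e-05² + 3.25e-09)]/2 = 2.08 × 10^-5 M
pOH = 4.68, so pH = 14.00 − pOH = 9.32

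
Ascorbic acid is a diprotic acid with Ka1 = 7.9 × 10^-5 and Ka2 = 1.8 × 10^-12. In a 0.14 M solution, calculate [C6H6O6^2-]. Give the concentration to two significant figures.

First ionization gives [H+] ≈ [HC6H6O6-] = 3.33 × 10^-3 M.
Second step: Ka2 = [H+][C6H6O6^2-]/[HC6H6O6-] ≈ [C6H6O6^2-] (since [H+] ≈ [HC6H6O6-]).
So [C6H6O6^2-] ≈ Ka2.

1.8 × 10^-12 M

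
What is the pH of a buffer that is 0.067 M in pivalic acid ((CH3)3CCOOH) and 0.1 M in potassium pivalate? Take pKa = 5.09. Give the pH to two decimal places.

Henderson–Hasselbalch: pH = pKa + log([(CH3)3CCOO-]/[(CH3)3CCOOH]) = 5.09 + log(0.1/0.067)
pH = 5.09 + (+0.174) = 5.26

pH = 5.26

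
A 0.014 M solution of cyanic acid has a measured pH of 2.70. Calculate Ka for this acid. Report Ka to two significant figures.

[H+] = 10^(-2.70) = 2.00 × 10^-3 M
At equilibrium [HA] = 0.014 − 2.00 × 10^-3 = 1.20 × 10^-2 M
Ka = [H+][A-]/[HA] = (2.00 × 10^-3)² / 1.20 × 10^-2 = 3.3 × 10^-4

Ka = 3.3 × 10^-4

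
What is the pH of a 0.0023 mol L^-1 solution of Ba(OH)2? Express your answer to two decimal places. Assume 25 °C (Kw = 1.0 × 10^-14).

pH = 11.66

Ba(OH)2 is a strong base (each formula unit releases 2 OH-); [OH-] = 0.0046 M.
pOH = -log(0.0046) = 2.34
pH = 14.00 - 2.34 = 11.66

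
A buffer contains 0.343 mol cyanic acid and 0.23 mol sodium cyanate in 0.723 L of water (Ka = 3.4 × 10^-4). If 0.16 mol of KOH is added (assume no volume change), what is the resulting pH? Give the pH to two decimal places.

After neutralization: n(HOCN) = 0.183 mol, n(OCN-) = 0.39 mol.
pKa = −log(3.4 × 10^-4) = 3.469
pH = pKa + log(n_OCN-/n_HOCN) = 3.469 + log(0.39/0.183) = 3.469 + (+0.329)

pH = 3.80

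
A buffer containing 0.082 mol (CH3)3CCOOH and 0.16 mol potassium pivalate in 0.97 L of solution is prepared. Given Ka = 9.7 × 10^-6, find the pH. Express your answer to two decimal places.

pKa = −log(9.7 × 10^-6) = 5.013
pH = pKa + log([A⁻]/[HA]) = 5.013 + log(0.16/0.082)
pH = 5.013 + (+0.290) = 5.30

pH = 5.30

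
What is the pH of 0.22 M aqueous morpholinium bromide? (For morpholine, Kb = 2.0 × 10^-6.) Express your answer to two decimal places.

pH = 4.48

C4H8ONH2+ is the conjugate acid of the weak base C4H8ONH.
Ka = Kw/Kb = 1.0×10^-14 / 2.0 × 10^-6 = 5.00 × 10^-9
From the ICE table, Ka = [H+]²/(0.22 − [H+]) = 5.00 × 10^-9.
Neglecting [H+] in the denominator: [H+] = √(5.00 × 10^-9 × 0.22) = 3.32 × 10^-5 M
pH = −log(3.32 × 10^-5) = 4.48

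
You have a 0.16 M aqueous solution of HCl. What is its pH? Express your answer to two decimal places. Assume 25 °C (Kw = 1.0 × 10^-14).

pH = 0.80

HCl is a strong acid and dissociates completely, so [H+] = 0.16 M.
pH = -log(0.16) = 0.80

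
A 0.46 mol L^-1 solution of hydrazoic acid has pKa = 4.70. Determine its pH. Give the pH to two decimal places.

HN3 ⇌ N3- + H+
Ka = 10^(−4.70) = 2.00 × 10^-5
From the ICE table, Ka = x²/(0.46 − x) = 2.00 × 10^-5.
Neglecting x in the denominator: x = √(2.00 × 10^-5 × 0.46) = 3.03 × 10^-3 M
(x/C₀ = 0.66% < 5%, so the approximation holds.)
pH = −log(3.03 × 10^-3) = 2.52

pH = 2.52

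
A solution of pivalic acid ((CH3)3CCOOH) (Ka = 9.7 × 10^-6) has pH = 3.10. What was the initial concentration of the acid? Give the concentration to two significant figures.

C₀ = 6.6 × 10^-2 M

[H+] = 10^(-3.10) = 7.94 × 10^-4 M = x
Ka = x²/(C₀ − x) ⇒ C₀ = x + x²/Ka
C₀ = 7.94 × 10^-4 + (7.94 × 10^-4)²/(9.7 × 10^-6) = 6.58 × 10^-2 M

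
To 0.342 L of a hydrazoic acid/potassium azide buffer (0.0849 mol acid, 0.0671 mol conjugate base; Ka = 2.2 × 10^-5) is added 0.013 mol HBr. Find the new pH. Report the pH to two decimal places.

pH = 4.40

After neutralization: n(HN3) = 0.0979 mol, n(N3-) = 0.0541 mol.
pKa = −log(2.2 × 10^-5) = 4.658
Henderson–Hasselbalch with mole ratio 0.0541/0.0979: pH = 4.658 + (-0.258)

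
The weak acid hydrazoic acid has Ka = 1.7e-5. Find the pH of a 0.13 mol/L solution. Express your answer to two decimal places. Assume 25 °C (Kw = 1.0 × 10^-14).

HN3 ⇌ N3- + H+
Ka = [H+]²/(0.13 − [H+]) = 1.7 × 10^-5
Since Ka ≪ C₀, [H+] ≈ √(Ka·C₀) = 1.49 × 10^-3 M.
([H+]/C₀ = 1.1% < 5%, so the approximation holds.)
pH = −log[H+] = −log(1.49 × 10^-3) = 2.83

pH = 2.83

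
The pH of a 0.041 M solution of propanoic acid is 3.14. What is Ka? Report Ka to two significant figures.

[H+] = 10^(-3.14) = 7.24 × 10^-4 M
At equilibrium [HA] = 0.041 − 7.24 × 10^-4 = 4.03 × 10^-2 M
Ka = [H+][A-]/[HA] = (7.24 × 10^-4)² / 4.03 × 10^-2 = 1.3 × 10^-5

Ka = 1.3 × 10^-5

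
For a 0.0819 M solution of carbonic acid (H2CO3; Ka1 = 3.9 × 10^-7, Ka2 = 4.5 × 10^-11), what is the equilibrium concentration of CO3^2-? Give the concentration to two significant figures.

4.5 × 10^-11 M

First ionization gives [H+] ≈ [HCO3-] = 1.79 × 10^-4 M.
Second step: Ka2 = [H+][CO3^2-]/[HCO3-] ≈ [CO3^2-] (since [H+] ≈ [HCO3-]).
So [CO3^2-] ≈ Ka2.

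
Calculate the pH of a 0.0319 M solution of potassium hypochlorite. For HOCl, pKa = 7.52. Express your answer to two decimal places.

OCl- is the conjugate base of the weak acid HOCl.
Ka = 10^(−7.52) = 3.02 × 10^-8
Kb = Kw/Ka = 1.0×10^-14 / 3.02 × 10^-8 = 3.31 × 10^-7
From the ICE table, Kb = x²/(0.0319 − x) = 3.31 × 10^-7.
Since Kb ≪ C₀, x ≈ √(Kb·C₀) = 1.03 × 10^-4 M.
pOH = −log(1.03 × 10^-4) = 3.99; pH = 14.00 − 3.99 = 10.01

pH = 10.01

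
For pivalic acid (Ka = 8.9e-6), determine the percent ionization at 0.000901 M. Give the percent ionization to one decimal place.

(CH3)3CCOOH ⇌ (CH3)3CCOO- + H+; let x = [H+] at equilibrium.
Ka = x²/(C₀ − x); solving the quadratic gives x = 8.52 × 10^-5 M.
Fraction ionized = 8.52 × 10^-5 / 0.000901 = 0.0946 → 9.5%

9.5%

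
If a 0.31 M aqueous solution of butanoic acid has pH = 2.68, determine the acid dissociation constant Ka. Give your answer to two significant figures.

Ka = 1.4 × 10^-5

[H+] = 10^(-2.68) = 2.09 × 10^-3 M
At equilibrium [HA] = 0.31 − 2.09 × 10^-3 = 3.08 × 10^-1 M
Ka = [H+][A-]/[HA] = (2.09 × 10^-3)² / 3.08 × 10^-1 = 1.4 × 10^-5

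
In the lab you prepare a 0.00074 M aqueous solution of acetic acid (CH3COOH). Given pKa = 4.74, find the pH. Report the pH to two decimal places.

pH = 3.97

CH3COOH ⇌ CH3COO- + H+
Ka = 10^(−4.74) = 1.82 × 10^-5
Ka = [H+]²/(0.00074 − [H+]) = 1.82 × 10^-5
The 5% rule fails; solving [H+]² + Ka·[H+] − Ka·C₀ = 0 exactly:
[H+] = (−Ka + √(Ka² + 4·Ka·C₀))/2 = 1.07 × 10^-4 M
pH = −log[H+] = −log(1.07 × 10^-4) = 3.97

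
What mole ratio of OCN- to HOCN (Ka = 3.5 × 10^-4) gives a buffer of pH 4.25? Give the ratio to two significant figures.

pKa = -log(3.5 × 10^-4) = 3.456
pH = pKa + log(r) ⇒ log(r) = 4.25 − 3.456 = +0.794
r = [OCN-]/[HOCN] = 10^(+0.794) = 6.22

ratio = 6.2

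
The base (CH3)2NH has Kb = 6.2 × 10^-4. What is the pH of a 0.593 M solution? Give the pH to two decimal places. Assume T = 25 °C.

(CH3)2NH + H2O ⇌ (CH3)2NH2+ + OH-
Kb = [OH-]²/(0.593 − [OH-]) = 6.2 × 10^-4
Assume [OH-] ≪ 0.593: [OH-] ≈ √(6.2 × 10^-4 × 0.593) = 1.92 × 10^-2 M
Check: 3.2% ionized — well under 5%, approximation valid.
pOH = −log(1.92 × 10^-2) = 1.72; pH = 14.00 − 1.72 = 12.28

pH = 12.28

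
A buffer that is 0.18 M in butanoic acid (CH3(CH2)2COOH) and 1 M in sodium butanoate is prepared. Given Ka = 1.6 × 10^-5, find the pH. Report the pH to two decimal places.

pH = 5.54

pKa = −log(1.6 × 10^-5) = 4.796
Using pH = pKa + log([base]/[acid]) with [base]/[acid] = 1/0.18:
pH = 4.796 + (+0.745) = 5.54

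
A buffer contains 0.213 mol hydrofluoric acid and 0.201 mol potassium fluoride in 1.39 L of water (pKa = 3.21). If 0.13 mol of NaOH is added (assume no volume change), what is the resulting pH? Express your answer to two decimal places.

After neutralization: n(HF) = 0.083 mol, n(F-) = 0.331 mol.
Henderson–Hasselbalch with mole ratio 0.331/0.083: pH = 3.21 + (+0.601)

pH = 3.81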